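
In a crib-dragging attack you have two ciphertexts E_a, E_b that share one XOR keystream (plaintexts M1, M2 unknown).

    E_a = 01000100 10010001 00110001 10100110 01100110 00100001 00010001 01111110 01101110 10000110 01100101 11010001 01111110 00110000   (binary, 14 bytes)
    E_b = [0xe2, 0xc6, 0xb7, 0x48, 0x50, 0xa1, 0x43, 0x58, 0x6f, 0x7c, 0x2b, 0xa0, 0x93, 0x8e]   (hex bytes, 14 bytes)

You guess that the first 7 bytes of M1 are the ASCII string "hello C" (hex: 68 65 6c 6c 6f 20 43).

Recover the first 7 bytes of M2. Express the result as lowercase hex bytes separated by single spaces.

First, E_a ⊕ E_b = (M1 ⊕ K) ⊕ (M2 ⊕ K) = M1 ⊕ M2, so the key drops out. Then M2 = (M1 ⊕ M2) ⊕ M1 over the first 7 bytes.
byte 0: (44 ^ e2) ^ 68 = a6 ^ 68 = ce
byte 1: (91 ^ c6) ^ 65 = 57 ^ 65 = 32
byte 2: (31 ^ b7) ^ 6c = 86 ^ 6c = ea
byte 3: (a6 ^ 48) ^ 6c = ee ^ 6c = 82
byte 4: (66 ^ 50) ^ 6f = 36 ^ 6f = 59
byte 5: (21 ^ a1) ^ 20 = 80 ^ 20 = a0
byte 6: (11 ^ 43) ^ 43 = 52 ^ 43 = 11

ce 32 ea 82 59 a0 11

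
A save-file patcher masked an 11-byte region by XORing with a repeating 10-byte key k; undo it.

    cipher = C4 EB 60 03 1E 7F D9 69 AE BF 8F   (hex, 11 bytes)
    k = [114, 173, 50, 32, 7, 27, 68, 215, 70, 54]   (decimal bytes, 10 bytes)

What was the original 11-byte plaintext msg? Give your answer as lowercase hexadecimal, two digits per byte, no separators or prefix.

b646522319649dbee889fd

The 10-byte key repeats, so the effective keystream is 72 ad 32 20 07 1b 44 d7 46 36 72.
byte 0: 11000100 ^ 01110010 = 10110110
byte 1: 11101011 ^ 10101101 = 01000110
byte 2: 01100000 ^ 00110010 = 01010010
byte 3: 00000011 ^ 00100000 = 00100011
byte 4: 00011110 ^ 00000111 = 00011001
byte 5: 01111111 ^ 00011011 = 01100100
byte 6: 11011001 ^ 01000100 = 10011101
byte 7: 01101001 ^ 11010111 = 10111110
byte 8: 10101110 ^ 01000110 = 11101000
byte 9: 10111111 ^ 00110110 = 10001001
byte 10: 10001111 ^ 01110010 = 11111101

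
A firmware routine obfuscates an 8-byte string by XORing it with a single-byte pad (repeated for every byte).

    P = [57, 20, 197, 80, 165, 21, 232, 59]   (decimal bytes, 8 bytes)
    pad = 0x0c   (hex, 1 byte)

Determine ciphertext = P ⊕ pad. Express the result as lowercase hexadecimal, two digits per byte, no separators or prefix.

The 1-byte key repeats, so the effective keystream is 0c 0c 0c 0c 0c 0c 0c 0c.
byte 0: 39 ⊕ 0c = 35
byte 1: 14 ⊕ 0c = 18
byte 2: c5 ⊕ 0c = c9
byte 3: 50 ⊕ 0c = 5c
byte 4: a5 ⊕ 0c = a9
byte 5: 15 ⊕ 0c = 19
byte 6: e8 ⊕ 0c = e4
byte 7: 3b ⊕ 0c = 37

3518c95ca919e437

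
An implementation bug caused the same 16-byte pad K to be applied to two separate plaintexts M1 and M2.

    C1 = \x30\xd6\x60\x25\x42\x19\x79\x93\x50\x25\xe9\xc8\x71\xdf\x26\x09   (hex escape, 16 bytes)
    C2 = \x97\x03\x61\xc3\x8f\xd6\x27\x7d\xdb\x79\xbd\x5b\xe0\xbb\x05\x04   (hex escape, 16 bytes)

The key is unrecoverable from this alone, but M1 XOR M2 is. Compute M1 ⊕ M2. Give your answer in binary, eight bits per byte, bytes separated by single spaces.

C1 ⊕ C2 = (M1 ⊕ K) ⊕ (M2 ⊕ K) = M1 ⊕ M2 — the shared key cancels under XOR.
00110000 XOR 10010111 = 10100111
11010110 XOR 00000011 = 11010101
01100000 XOR 01100001 = 00000001
00100101 XOR 11000011 = 11100110
01000010 XOR 10001111 = 11001101
00011001 XOR 11010110 = 11001111
01111001 XOR 00100111 = 01011110
10010011 XOR 01111101 = 11101110
01010000 XOR 11011011 = 10001011
00100101 XOR 01111001 = 01011100
11101001 XOR 10111101 = 01010100
11001000 XOR 01011011 = 10010011
01110001 XOR 11100000 = 10010001
11011111 XOR 10111011 = 01100100
00100110 XOR 00000101 = 00100011
00001001 XOR 00000100 = 00001101

10100111 11010101 00000001 11100110 11001101 11001111 01011110 11101110 10001011 01011100 01010100 10010011 10010001 01100100 00100011 00001101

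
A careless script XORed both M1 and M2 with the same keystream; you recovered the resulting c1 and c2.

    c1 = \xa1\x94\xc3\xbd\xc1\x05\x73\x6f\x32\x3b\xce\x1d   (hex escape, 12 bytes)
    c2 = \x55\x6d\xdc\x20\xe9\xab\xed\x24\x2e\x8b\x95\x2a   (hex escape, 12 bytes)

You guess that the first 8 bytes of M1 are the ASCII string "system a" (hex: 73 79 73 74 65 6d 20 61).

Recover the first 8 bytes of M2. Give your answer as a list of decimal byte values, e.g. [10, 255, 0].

First, c1 ⊕ c2 = (M1 ⊕ K) ⊕ (M2 ⊕ K) = M1 ⊕ M2, so the key drops out. Then M2 = (M1 ⊕ M2) ⊕ M1 over the first 8 bytes.
byte 0: (a1 ⊕ 55) ⊕ 73 = f4 ⊕ 73 = 87
byte 1: (94 ⊕ 6d) ⊕ 79 = f9 ⊕ 79 = 80
byte 2: (c3 ⊕ dc) ⊕ 73 = 1f ⊕ 73 = 6c
byte 3: (bd ⊕ 20) ⊕ 74 = 9d ⊕ 74 = e9
byte 4: (c1 ⊕ e9) ⊕ 65 = 28 ⊕ 65 = 4d
byte 5: (05 ⊕ ab) ⊕ 6d = ae ⊕ 6d = c3
byte 6: (73 ⊕ ed) ⊕ 20 = 9e ⊕ 20 = be
byte 7: (6f ⊕ 24) ⊕ 61 = 4b ⊕ 61 = 2a

[135, 128, 108, 233, 77, 195, 190, 42]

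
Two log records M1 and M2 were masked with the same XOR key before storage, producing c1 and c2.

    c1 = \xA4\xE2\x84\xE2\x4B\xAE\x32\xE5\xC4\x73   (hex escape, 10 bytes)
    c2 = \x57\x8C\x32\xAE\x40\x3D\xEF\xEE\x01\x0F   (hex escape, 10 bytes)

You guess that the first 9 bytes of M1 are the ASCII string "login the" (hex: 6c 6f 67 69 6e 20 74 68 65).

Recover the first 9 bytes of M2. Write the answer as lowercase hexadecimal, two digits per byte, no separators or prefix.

9f01d12565b3a963a0

First, c1 ⊕ c2 = (M1 ⊕ K) ⊕ (M2 ⊕ K) = M1 ⊕ M2, so the key drops out. Then M2 = (M1 ⊕ M2) ⊕ M1 over the first 9 bytes.
byte 0: (a4 ^ 57) ^ 6c = f3 ^ 6c = 9f
byte 1: (e2 ^ 8c) ^ 6f = 6e ^ 6f = 01
byte 2: (84 ^ 32) ^ 67 = b6 ^ 67 = d1
byte 3: (e2 ^ ae) ^ 69 = 4c ^ 69 = 25
byte 4: (4b ^ 40) ^ 6e = 0b ^ 6e = 65
byte 5: (ae ^ 3d) ^ 20 = 93 ^ 20 = b3
byte 6: (32 ^ ef) ^ 74 = dd ^ 74 = a9
byte 7: (e5 ^ ee) ^ 68 = 0b ^ 68 = 63
byte 8: (c4 ^ 01) ^ 65 = c5 ^ 65 = a0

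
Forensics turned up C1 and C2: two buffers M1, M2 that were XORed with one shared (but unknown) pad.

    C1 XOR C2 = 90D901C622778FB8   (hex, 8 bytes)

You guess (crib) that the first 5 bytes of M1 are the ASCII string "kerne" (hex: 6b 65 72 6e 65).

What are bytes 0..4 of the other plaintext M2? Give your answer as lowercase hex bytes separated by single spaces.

Since C1 ⊕ C2 = M1 ⊕ M2, XORing with the guessed M1 bytes yields the corresponding M2 bytes: M2 = (C1 ⊕ C2) ⊕ M1.
byte 0: 90 ^ 6b = fb
byte 1: d9 ^ 65 = bc
byte 2: 01 ^ 72 = 73
byte 3: c6 ^ 6e = a8
byte 4: 22 ^ 65 = 47

fb bc 73 a8 47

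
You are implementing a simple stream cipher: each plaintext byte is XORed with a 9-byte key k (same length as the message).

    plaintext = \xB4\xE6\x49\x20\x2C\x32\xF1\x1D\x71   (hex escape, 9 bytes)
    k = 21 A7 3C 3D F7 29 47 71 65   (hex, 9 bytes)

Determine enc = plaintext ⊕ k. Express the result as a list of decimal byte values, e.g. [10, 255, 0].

byte 0: b4 xor 21 = 95
byte 1: e6 xor a7 = 41
byte 2: 49 xor 3c = 75
byte 3: 20 xor 3d = 1d
byte 4: 2c xor f7 = db
byte 5: 32 xor 29 = 1b
byte 6: f1 xor 47 = b6
byte 7: 1d xor 71 = 6c
byte 8: 71 xor 65 = 14

[149, 65, 117, 29, 219, 27, 182, 108, 20]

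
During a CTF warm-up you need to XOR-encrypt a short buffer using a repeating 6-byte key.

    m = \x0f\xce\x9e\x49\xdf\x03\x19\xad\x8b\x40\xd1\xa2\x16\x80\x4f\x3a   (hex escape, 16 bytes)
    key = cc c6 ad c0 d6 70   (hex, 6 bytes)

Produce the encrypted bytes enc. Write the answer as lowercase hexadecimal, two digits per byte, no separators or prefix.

c30833890973d56b268007d2da46e2fa

The 6-byte key repeats, so the effective keystream is cc c6 ad c0 d6 70 cc c6 ad c0 d6 70 cc c6 ad c0.
byte 0: 0f xor cc = c3
byte 1: ce xor c6 = 08
byte 2: 9e xor ad = 33
byte 3: 49 xor c0 = 89
byte 4: df xor d6 = 09
byte 5: 03 xor 70 = 73
byte 6: 19 xor cc = d5
byte 7: ad xor c6 = 6b
byte 8: 8b xor ad = 26
byte 9: 40 xor c0 = 80
byte 10: d1 xor d6 = 07
byte 11: a2 xor 70 = d2
byte 12: 16 xor cc = da
byte 13: 80 xor c6 = 46
byte 14: 4f xor ad = e2
byte 15: 3a xor c0 = fa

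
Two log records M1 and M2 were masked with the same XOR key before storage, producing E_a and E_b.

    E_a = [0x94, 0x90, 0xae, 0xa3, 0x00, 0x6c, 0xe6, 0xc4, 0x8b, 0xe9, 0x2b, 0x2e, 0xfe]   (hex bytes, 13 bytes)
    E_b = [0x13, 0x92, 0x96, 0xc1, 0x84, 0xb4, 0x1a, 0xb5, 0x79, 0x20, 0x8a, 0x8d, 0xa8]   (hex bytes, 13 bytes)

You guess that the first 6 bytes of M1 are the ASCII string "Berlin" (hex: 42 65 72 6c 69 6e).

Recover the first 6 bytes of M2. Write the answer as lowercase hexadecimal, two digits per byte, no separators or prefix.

First, E_a ⊕ E_b = (M1 ⊕ K) ⊕ (M2 ⊕ K) = M1 ⊕ M2, so the key drops out. Then M2 = (M1 ⊕ M2) ⊕ M1 over the first 6 bytes.
byte 0: (94 xor 13) xor 42 = 87 xor 42 = c5
byte 1: (90 xor 92) xor 65 = 02 xor 65 = 67
byte 2: (ae xor 96) xor 72 = 38 xor 72 = 4a
byte 3: (a3 xor c1) xor 6c = 62 xor 6c = 0e
byte 4: (00 xor 84) xor 69 = 84 xor 69 = ed
byte 5: (6c xor b4) xor 6e = d8 xor 6e = b6

c5674a0eedb6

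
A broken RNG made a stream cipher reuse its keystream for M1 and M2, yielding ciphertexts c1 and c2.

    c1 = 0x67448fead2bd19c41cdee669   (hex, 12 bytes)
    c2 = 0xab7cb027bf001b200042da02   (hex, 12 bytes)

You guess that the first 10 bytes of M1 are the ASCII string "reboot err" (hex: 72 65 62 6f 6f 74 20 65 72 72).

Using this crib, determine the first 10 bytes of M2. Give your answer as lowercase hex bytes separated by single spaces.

be 5d 5d a2 02 c9 22 81 6e ee

First, c1 ⊕ c2 = (M1 ⊕ K) ⊕ (M2 ⊕ K) = M1 ⊕ M2, so the key drops out. Then M2 = (M1 ⊕ M2) ⊕ M1 over the first 10 bytes.
byte 0: (67 xor ab) xor 72 = cc xor 72 = be
byte 1: (44 xor 7c) xor 65 = 38 xor 65 = 5d
byte 2: (8f xor b0) xor 62 = 3f xor 62 = 5d
byte 3: (ea xor 27) xor 6f = cd xor 6f = a2
byte 4: (d2 xor bf) xor 6f = 6d xor 6f = 02
byte 5: (bd xor 00) xor 74 = bd xor 74 = c9
byte 6: (19 xor 1b) xor 20 = 02 xor 20 = 22
byte 7: (c4 xor 20) xor 65 = e4 xor 65 = 81
byte 8: (1c xor 00) xor 72 = 1c xor 72 = 6e
byte 9: (de xor 42) xor 72 = 9c xor 72 = ee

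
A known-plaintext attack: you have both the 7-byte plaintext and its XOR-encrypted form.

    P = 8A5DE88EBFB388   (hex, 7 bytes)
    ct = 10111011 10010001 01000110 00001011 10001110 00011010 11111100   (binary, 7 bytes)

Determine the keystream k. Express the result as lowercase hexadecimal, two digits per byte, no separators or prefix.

Since ct = P ⊕ k, XORing both sides with P gives k = P ⊕ ct.
8a ⊕ bb = 31
5d ⊕ 91 = cc
e8 ⊕ 46 = ae
8e ⊕ 0b = 85
bf ⊕ 8e = 31
b3 ⊕ 1a = a9
88 ⊕ fc = 74

31ccae8531a974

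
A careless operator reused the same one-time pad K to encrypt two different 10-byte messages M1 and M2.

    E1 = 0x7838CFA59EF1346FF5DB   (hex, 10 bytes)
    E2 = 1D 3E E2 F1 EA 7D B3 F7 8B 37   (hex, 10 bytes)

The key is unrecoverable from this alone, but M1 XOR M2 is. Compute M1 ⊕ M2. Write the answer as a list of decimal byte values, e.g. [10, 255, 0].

[101, 6, 45, 84, 116, 140, 135, 152, 126, 236]

E1 ⊕ E2 = (M1 ⊕ K) ⊕ (M2 ⊕ K) = M1 ⊕ M2 — the shared key cancels under XOR.
01111000 ^ 00011101 = 01100101
00111000 ^ 00111110 = 00000110
11001111 ^ 11100010 = 00101101
10100101 ^ 11110001 = 01010100
10011110 ^ 11101010 = 01110100
11110001 ^ 01111101 = 10001100
00110100 ^ 10110011 = 10000111
01101111 ^ 11110111 = 10011000
11110101 ^ 10001011 = 01111110
11011011 ^ 00110111 = 11101100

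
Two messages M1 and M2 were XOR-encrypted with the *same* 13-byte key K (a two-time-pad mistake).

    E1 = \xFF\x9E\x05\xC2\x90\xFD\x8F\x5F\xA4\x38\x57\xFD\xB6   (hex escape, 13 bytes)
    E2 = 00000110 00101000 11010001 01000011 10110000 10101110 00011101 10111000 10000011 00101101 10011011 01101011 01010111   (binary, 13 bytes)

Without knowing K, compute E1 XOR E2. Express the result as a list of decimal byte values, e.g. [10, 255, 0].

[249, 182, 212, 129, 32, 83, 146, 231, 39, 21, 204, 150, 225]

E1 ⊕ E2 = (M1 ⊕ K) ⊕ (M2 ⊕ K) = M1 ⊕ M2 — the shared key cancels under XOR.
11111111 xor 00000110 = 11111001
10011110 xor 00101000 = 10110110
00000101 xor 11010001 = 11010100
11000010 xor 01000011 = 10000001
10010000 xor 10110000 = 00100000
11111101 xor 10101110 = 01010011
10001111 xor 00011101 = 10010010
01011111 xor 10111000 = 11100111
10100100 xor 10000011 = 00100111
00111000 xor 00101101 = 00010101
01010111 xor 10011011 = 11001100
11111101 xor 01101011 = 10010110
10110110 xor 01010111 = 11100001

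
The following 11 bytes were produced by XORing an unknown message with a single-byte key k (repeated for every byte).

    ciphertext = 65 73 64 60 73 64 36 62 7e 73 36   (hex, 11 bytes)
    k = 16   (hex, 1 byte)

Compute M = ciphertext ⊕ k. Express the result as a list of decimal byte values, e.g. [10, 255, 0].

The 1-byte key repeats, so the effective keystream is 16 16 16 16 16 16 16 16 16 16 16.
byte 0: 01100101 xor 00010110 = 01110011
byte 1: 01110011 xor 00010110 = 01100101
byte 2: 01100100 xor 00010110 = 01110010
byte 3: 01100000 xor 00010110 = 01110110
byte 4: 01110011 xor 00010110 = 01100101
byte 5: 01100100 xor 00010110 = 01110010
byte 6: 00110110 xor 00010110 = 00100000
byte 7: 01100010 xor 00010110 = 01110100
byte 8: 01111110 xor 00010110 = 01101000
byte 9: 01110011 xor 00010110 = 01100101
byte 10: 00110110 xor 00010110 = 00100000

[115, 101, 114, 118, 101, 114, 32, 116, 104, 101, 32]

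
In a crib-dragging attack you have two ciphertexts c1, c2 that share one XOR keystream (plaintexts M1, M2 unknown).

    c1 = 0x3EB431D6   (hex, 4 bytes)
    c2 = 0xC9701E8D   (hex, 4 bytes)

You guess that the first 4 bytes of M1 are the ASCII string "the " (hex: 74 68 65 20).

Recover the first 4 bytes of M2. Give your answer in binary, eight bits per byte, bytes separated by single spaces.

First, c1 ⊕ c2 = (M1 ⊕ K) ⊕ (M2 ⊕ K) = M1 ⊕ M2, so the key drops out. Then M2 = (M1 ⊕ M2) ⊕ M1 over the first 4 bytes.
byte 0: (3e xor c9) xor 74 = f7 xor 74 = 83
byte 1: (b4 xor 70) xor 68 = c4 xor 68 = ac
byte 2: (31 xor 1e) xor 65 = 2f xor 65 = 4a
byte 3: (d6 xor 8d) xor 20 = 5b xor 20 = 7b

10000011 10101100 01001010 01111011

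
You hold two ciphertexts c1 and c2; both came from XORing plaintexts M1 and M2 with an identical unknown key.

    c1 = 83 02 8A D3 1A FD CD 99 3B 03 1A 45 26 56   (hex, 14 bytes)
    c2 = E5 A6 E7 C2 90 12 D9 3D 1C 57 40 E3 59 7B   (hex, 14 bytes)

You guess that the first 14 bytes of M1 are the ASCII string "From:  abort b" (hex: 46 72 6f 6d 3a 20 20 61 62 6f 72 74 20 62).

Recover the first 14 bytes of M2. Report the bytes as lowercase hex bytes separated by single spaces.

20 d6 02 7c b0 cf 34 c5 45 3b 28 d2 5f 4f

First, c1 ⊕ c2 = (M1 ⊕ K) ⊕ (M2 ⊕ K) = M1 ⊕ M2, so the key drops out. Then M2 = (M1 ⊕ M2) ⊕ M1 over the first 14 bytes.
byte 0: (83 ⊕ e5) ⊕ 46 = 66 ⊕ 46 = 20
byte 1: (02 ⊕ a6) ⊕ 72 = a4 ⊕ 72 = d6
byte 2: (8a ⊕ e7) ⊕ 6f = 6d ⊕ 6f = 02
byte 3: (d3 ⊕ c2) ⊕ 6d = 11 ⊕ 6d = 7c
byte 4: (1a ⊕ 90) ⊕ 3a = 8a ⊕ 3a = b0
byte 5: (fd ⊕ 12) ⊕ 20 = ef ⊕ 20 = cf
byte 6: (cd ⊕ d9) ⊕ 20 = 14 ⊕ 20 = 34
byte 7: (99 ⊕ 3d) ⊕ 61 = a4 ⊕ 61 = c5
byte 8: (3b ⊕ 1c) ⊕ 62 = 27 ⊕ 62 = 45
byte 9: (03 ⊕ 57) ⊕ 6f = 54 ⊕ 6f = 3b
byte 10: (1a ⊕ 40) ⊕ 72 = 5a ⊕ 72 = 28
byte 11: (45 ⊕ e3) ⊕ 74 = a6 ⊕ 74 = d2
byte 12: (26 ⊕ 59) ⊕ 20 = 7f ⊕ 20 = 5f
byte 13: (56 ⊕ 7b) ⊕ 62 = 2d ⊕ 62 = 4f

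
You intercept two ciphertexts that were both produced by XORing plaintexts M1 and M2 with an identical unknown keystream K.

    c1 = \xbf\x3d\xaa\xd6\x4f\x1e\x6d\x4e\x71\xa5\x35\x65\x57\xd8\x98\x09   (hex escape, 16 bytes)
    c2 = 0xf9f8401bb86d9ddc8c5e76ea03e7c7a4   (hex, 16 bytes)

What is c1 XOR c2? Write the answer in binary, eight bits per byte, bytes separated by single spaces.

c1 ⊕ c2 = (M1 ⊕ K) ⊕ (M2 ⊕ K) = M1 ⊕ M2 — the shared key cancels under XOR.
bf xor f9 = 46
3d xor f8 = c5
aa xor 40 = ea
d6 xor 1b = cd
4f xor b8 = f7
1e xor 6d = 73
6d xor 9d = f0
4e xor dc = 92
71 xor 8c = fd
a5 xor 5e = fb
35 xor 76 = 43
65 xor ea = 8f
57 xor 03 = 54
d8 xor e7 = 3f
98 xor c7 = 5f
09 xor a4 = ad

01000110 11000101 11101010 11001101 11110111 01110011 11110000 10010010 11111101 11111011 01000011 10001111 01010100 00111111 01011111 10101101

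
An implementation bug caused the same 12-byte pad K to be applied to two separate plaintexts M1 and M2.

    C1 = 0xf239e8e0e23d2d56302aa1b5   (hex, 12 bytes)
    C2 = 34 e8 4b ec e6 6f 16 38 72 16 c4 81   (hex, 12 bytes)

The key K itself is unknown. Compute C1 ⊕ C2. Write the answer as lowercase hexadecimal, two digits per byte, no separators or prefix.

C1 ⊕ C2 = (M1 ⊕ K) ⊕ (M2 ⊕ K) = M1 ⊕ M2 — the shared key cancels under XOR.
f2 xor 34 = c6
39 xor e8 = d1
e8 xor 4b = a3
e0 xor ec = 0c
e2 xor e6 = 04
3d xor 6f = 52
2d xor 16 = 3b
56 xor 38 = 6e
30 xor 72 = 42
2a xor 16 = 3c
a1 xor c4 = 65
b5 xor 81 = 34

c6d1a30c04523b6e423c6534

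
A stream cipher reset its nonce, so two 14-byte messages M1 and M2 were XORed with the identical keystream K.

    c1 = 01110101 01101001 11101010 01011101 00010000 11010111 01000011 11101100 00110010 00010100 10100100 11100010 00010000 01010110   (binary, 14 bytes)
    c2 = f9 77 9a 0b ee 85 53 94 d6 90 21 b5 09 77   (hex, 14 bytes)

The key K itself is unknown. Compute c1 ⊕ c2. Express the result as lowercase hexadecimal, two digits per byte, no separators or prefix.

8c1e7056fe521078e48485571921

c1 ⊕ c2 = (M1 ⊕ K) ⊕ (M2 ⊕ K) = M1 ⊕ M2 — the shared key cancels under XOR.
byte 0: 75 XOR f9 = 8c
byte 1: 69 XOR 77 = 1e
byte 2: ea XOR 9a = 70
byte 3: 5d XOR 0b = 56
byte 4: 10 XOR ee = fe
byte 5: d7 XOR 85 = 52
byte 6: 43 XOR 53 = 10
byte 7: ec XOR 94 = 78
byte 8: 32 XOR d6 = e4
byte 9: 14 XOR 90 = 84
byte 10: a4 XOR 21 = 85
byte 11: e2 XOR b5 = 57
byte 12: 10 XOR 09 = 19
byte 13: 56 XOR 77 = 21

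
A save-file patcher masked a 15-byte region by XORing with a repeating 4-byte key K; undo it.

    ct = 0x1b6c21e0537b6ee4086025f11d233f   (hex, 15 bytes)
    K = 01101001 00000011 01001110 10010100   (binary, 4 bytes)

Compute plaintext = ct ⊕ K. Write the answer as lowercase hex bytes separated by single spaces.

72 6f 6f 74 3a 78 20 70 61 63 6b 65 74 20 71

The 4-byte key repeats, so the effective keystream is 69 03 4e 94 69 03 4e 94 69 03 4e 94 69 03 4e.
byte 0: 1b XOR 69 = 72
byte 1: 6c XOR 03 = 6f
byte 2: 21 XOR 4e = 6f
byte 3: e0 XOR 94 = 74
byte 4: 53 XOR 69 = 3a
byte 5: 7b XOR 03 = 78
byte 6: 6e XOR 4e = 20
byte 7: e4 XOR 94 = 70
byte 8: 08 XOR 69 = 61
byte 9: 60 XOR 03 = 63
byte 10: 25 XOR 4e = 6b
byte 11: f1 XOR 94 = 65
byte 12: 1d XOR 69 = 74
byte 13: 23 XOR 03 = 20
byte 14: 3f XOR 4e = 71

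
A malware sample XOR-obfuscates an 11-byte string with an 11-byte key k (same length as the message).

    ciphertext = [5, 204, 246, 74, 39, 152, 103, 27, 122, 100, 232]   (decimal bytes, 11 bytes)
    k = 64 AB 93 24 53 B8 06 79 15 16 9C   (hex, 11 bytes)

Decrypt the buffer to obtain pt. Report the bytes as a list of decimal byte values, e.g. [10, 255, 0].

XOR is its own inverse, so applying the key byte-wise gives the result directly.
byte 0: 05 ^ 64 = 61
byte 1: cc ^ ab = 67
byte 2: f6 ^ 93 = 65
byte 3: 4a ^ 24 = 6e
byte 4: 27 ^ 53 = 74
byte 5: 98 ^ b8 = 20
byte 6: 67 ^ 06 = 61
byte 7: 1b ^ 79 = 62
byte 8: 7a ^ 15 = 6f
byte 9: 64 ^ 16 = 72
byte 10: e8 ^ 9c = 74

[97, 103, 101, 110, 116, 32, 97, 98, 111, 114, 116]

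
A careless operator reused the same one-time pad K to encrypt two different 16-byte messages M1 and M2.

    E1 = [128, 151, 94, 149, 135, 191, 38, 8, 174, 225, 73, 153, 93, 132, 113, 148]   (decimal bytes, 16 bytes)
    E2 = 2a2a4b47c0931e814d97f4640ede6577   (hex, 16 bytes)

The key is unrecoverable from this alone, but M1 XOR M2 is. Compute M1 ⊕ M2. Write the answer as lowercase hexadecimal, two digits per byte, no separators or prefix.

E1 ⊕ E2 = (M1 ⊕ K) ⊕ (M2 ⊕ K) = M1 ⊕ M2 — the shared key cancels under XOR.
80 ⊕ 2a = aa
97 ⊕ 2a = bd
5e ⊕ 4b = 15
95 ⊕ 47 = d2
87 ⊕ c0 = 47
bf ⊕ 93 = 2c
26 ⊕ 1e = 38
08 ⊕ 81 = 89
ae ⊕ 4d = e3
e1 ⊕ 97 = 76
49 ⊕ f4 = bd
99 ⊕ 64 = fd
5d ⊕ 0e = 53
84 ⊕ de = 5a
71 ⊕ 65 = 14
94 ⊕ 77 = e3

aabd15d2472c3889e376bdfd535a14e3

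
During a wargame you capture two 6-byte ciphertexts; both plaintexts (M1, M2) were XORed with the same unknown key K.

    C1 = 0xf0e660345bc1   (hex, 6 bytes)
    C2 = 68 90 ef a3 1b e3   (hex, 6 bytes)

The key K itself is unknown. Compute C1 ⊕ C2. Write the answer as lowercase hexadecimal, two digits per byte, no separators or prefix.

98768f974022

C1 ⊕ C2 = (M1 ⊕ K) ⊕ (M2 ⊕ K) = M1 ⊕ M2 — the shared key cancels under XOR.
f0 ⊕ 68 = 98
e6 ⊕ 90 = 76
60 ⊕ ef = 8f
34 ⊕ a3 = 97
5b ⊕ 1b = 40
c1 ⊕ e3 = 22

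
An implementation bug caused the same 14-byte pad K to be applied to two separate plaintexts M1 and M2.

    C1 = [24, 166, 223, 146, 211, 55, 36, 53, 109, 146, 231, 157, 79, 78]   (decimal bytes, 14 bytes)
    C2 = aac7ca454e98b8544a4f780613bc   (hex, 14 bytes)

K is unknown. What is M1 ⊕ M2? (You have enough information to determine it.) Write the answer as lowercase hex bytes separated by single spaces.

b2 61 15 d7 9d af 9c 61 27 dd 9f 9b 5c f2

C1 ⊕ C2 = (M1 ⊕ K) ⊕ (M2 ⊕ K) = M1 ⊕ M2 — the shared key cancels under XOR.
byte 0:  24 ⊕ 170 = 178
byte 1: 166 ⊕ 199 =  97
byte 2: 223 ⊕ 202 =  21
byte 3: 146 ⊕  69 = 215
byte 4: 211 ⊕  78 = 157
byte 5:  55 ⊕ 152 = 175
byte 6:  36 ⊕ 184 = 156
byte 7:  53 ⊕  84 =  97
byte 8: 109 ⊕  74 =  39
byte 9: 146 ⊕  79 = 221
byte 10: 231 ⊕ 120 = 159
byte 11: 157 ⊕   6 = 155
byte 12:  79 ⊕  19 =  92
byte 13:  78 ⊕ 188 = 242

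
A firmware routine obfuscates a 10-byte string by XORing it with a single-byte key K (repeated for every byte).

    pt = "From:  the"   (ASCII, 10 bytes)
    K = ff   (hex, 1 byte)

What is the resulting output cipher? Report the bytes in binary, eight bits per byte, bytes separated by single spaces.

10111001 10001101 10010000 10010010 11000101 11011111 11011111 10001011 10010111 10011010

The 1-byte key repeats, so the effective keystream is ff ff ff ff ff ff ff ff ff ff.
byte 0:  70 XOR 255 = 185
byte 1: 114 XOR 255 = 141
byte 2: 111 XOR 255 = 144
byte 3: 109 XOR 255 = 146
byte 4:  58 XOR 255 = 197
byte 5:  32 XOR 255 = 223
byte 6:  32 XOR 255 = 223
byte 7: 116 XOR 255 = 139
byte 8: 104 XOR 255 = 151
byte 9: 101 XOR 255 = 154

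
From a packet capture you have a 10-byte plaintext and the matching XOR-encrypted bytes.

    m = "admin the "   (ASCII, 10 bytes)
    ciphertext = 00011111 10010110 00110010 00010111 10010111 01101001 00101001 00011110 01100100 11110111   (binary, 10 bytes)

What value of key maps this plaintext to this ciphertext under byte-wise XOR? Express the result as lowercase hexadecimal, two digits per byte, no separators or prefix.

7ef25f7ef9495d7601d7

Since ciphertext = m ⊕ key, XORing both sides with m gives key = m ⊕ ciphertext.
byte 0: 61 xor 1f = 7e
byte 1: 64 xor 96 = f2
byte 2: 6d xor 32 = 5f
byte 3: 69 xor 17 = 7e
byte 4: 6e xor 97 = f9
byte 5: 20 xor 69 = 49
byte 6: 74 xor 29 = 5d
byte 7: 68 xor 1e = 76
byte 8: 65 xor 64 = 01
byte 9: 20 xor f7 = d7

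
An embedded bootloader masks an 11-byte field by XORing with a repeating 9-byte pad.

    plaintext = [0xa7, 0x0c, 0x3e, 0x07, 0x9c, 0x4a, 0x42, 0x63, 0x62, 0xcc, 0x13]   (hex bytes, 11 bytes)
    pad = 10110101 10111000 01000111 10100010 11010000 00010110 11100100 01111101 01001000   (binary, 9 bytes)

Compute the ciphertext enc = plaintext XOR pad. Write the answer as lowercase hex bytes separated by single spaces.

The 9-byte key repeats, so the effective keystream is b5 b8 47 a2 d0 16 e4 7d 48 b5 b8.
byte 0: a7 xor b5 = 12
byte 1: 0c xor b8 = b4
byte 2: 3e xor 47 = 79
byte 3: 07 xor a2 = a5
byte 4: 9c xor d0 = 4c
byte 5: 4a xor 16 = 5c
byte 6: 42 xor e4 = a6
byte 7: 63 xor 7d = 1e
byte 8: 62 xor 48 = 2a
byte 9: cc xor b5 = 79
byte 10: 13 xor b8 = ab

12 b4 79 a5 4c 5c a6 1e 2a 79 ab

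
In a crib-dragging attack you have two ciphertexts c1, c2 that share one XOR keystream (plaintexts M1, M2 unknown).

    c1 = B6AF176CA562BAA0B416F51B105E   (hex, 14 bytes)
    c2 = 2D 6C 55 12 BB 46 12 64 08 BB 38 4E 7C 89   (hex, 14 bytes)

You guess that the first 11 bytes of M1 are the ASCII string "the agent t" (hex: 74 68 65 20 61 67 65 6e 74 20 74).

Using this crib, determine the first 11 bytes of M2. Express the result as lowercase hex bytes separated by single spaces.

ef ab 27 5e 7f 43 cd aa c8 8d b9

First, c1 ⊕ c2 = (M1 ⊕ K) ⊕ (M2 ⊕ K) = M1 ⊕ M2, so the key drops out. Then M2 = (M1 ⊕ M2) ⊕ M1 over the first 11 bytes.
byte 0: (b6 ⊕ 2d) ⊕ 74 = 9b ⊕ 74 = ef
byte 1: (af ⊕ 6c) ⊕ 68 = c3 ⊕ 68 = ab
byte 2: (17 ⊕ 55) ⊕ 65 = 42 ⊕ 65 = 27
byte 3: (6c ⊕ 12) ⊕ 20 = 7e ⊕ 20 = 5e
byte 4: (a5 ⊕ bb) ⊕ 61 = 1e ⊕ 61 = 7f
byte 5: (62 ⊕ 46) ⊕ 67 = 24 ⊕ 67 = 43
byte 6: (ba ⊕ 12) ⊕ 65 = a8 ⊕ 65 = cd
byte 7: (a0 ⊕ 64) ⊕ 6e = c4 ⊕ 6e = aa
byte 8: (b4 ⊕ 08) ⊕ 74 = bc ⊕ 74 = c8
byte 9: (16 ⊕ bb) ⊕ 20 = ad ⊕ 20 = 8d
byte 10: (f5 ⊕ 38) ⊕ 74 = cd ⊕ 74 = b9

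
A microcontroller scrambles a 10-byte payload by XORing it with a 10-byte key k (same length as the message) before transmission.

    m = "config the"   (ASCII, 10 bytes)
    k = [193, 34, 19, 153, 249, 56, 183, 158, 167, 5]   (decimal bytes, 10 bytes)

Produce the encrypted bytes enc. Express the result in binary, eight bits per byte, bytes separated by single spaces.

10100010 01001101 01111101 11111111 10010000 01011111 10010111 11101010 11001111 01100000

XOR is its own inverse, so applying the key byte-wise gives the result directly.
byte 0:  99 ⊕ 193 = 162
byte 1: 111 ⊕  34 =  77
byte 2: 110 ⊕  19 = 125
byte 3: 102 ⊕ 153 = 255
byte 4: 105 ⊕ 249 = 144
byte 5: 103 ⊕  56 =  95
byte 6:  32 ⊕ 183 = 151
byte 7: 116 ⊕ 158 = 234
byte 8: 104 ⊕ 167 = 207
byte 9: 101 ⊕   5 =  96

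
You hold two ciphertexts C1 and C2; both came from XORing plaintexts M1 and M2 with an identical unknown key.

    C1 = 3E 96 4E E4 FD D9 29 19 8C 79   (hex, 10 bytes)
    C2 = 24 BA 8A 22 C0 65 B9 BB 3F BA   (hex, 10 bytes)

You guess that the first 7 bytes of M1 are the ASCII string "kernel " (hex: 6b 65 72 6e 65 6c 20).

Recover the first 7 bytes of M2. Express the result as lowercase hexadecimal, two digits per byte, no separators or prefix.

First, C1 ⊕ C2 = (M1 ⊕ K) ⊕ (M2 ⊕ K) = M1 ⊕ M2, so the key drops out. Then M2 = (M1 ⊕ M2) ⊕ M1 over the first 7 bytes.
byte 0: (3e ⊕ 24) ⊕ 6b = 1a ⊕ 6b = 71
byte 1: (96 ⊕ ba) ⊕ 65 = 2c ⊕ 65 = 49
byte 2: (4e ⊕ 8a) ⊕ 72 = c4 ⊕ 72 = b6
byte 3: (e4 ⊕ 22) ⊕ 6e = c6 ⊕ 6e = a8
byte 4: (fd ⊕ c0) ⊕ 65 = 3d ⊕ 65 = 58
byte 5: (d9 ⊕ 65) ⊕ 6c = bc ⊕ 6c = d0
byte 6: (29 ⊕ b9) ⊕ 20 = 90 ⊕ 20 = b0

7149b6a858d0b0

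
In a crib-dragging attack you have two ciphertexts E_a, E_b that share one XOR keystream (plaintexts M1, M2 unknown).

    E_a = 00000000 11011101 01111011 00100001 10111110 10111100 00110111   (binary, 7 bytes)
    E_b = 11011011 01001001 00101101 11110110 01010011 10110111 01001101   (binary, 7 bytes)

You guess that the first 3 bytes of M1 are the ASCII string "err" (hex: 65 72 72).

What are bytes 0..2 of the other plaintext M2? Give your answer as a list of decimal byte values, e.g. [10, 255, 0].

First, E_a ⊕ E_b = (M1 ⊕ K) ⊕ (M2 ⊕ K) = M1 ⊕ M2, so the key drops out. Then M2 = (M1 ⊕ M2) ⊕ M1 over the first 3 bytes.
byte 0: (00 ⊕ db) ⊕ 65 = db ⊕ 65 = be
byte 1: (dd ⊕ 49) ⊕ 72 = 94 ⊕ 72 = e6
byte 2: (7b ⊕ 2d) ⊕ 72 = 56 ⊕ 72 = 24

[190, 230, 36]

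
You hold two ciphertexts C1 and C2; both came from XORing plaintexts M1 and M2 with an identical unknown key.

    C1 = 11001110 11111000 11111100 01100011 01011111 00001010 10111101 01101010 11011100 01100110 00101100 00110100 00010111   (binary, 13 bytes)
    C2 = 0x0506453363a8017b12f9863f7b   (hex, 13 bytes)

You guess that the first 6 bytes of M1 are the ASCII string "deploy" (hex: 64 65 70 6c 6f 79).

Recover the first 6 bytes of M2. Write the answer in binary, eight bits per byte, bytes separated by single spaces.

First, C1 ⊕ C2 = (M1 ⊕ K) ⊕ (M2 ⊕ K) = M1 ⊕ M2, so the key drops out. Then M2 = (M1 ⊕ M2) ⊕ M1 over the first 6 bytes.
byte 0: (ce XOR 05) XOR 64 = cb XOR 64 = af
byte 1: (f8 XOR 06) XOR 65 = fe XOR 65 = 9b
byte 2: (fc XOR 45) XOR 70 = b9 XOR 70 = c9
byte 3: (63 XOR 33) XOR 6c = 50 XOR 6c = 3c
byte 4: (5f XOR 63) XOR 6f = 3c XOR 6f = 53
byte 5: (0a XOR a8) XOR 79 = a2 XOR 79 = db

10101111 10011011 11001001 00111100 01010011 11011011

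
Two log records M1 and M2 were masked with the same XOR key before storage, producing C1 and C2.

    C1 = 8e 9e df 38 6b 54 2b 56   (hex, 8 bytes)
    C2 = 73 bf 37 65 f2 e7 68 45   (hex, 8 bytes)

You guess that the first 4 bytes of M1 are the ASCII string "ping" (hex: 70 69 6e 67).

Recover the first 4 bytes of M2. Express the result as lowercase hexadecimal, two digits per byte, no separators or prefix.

First, C1 ⊕ C2 = (M1 ⊕ K) ⊕ (M2 ⊕ K) = M1 ⊕ M2, so the key drops out. Then M2 = (M1 ⊕ M2) ⊕ M1 over the first 4 bytes.
byte 0: (8e ⊕ 73) ⊕ 70 = fd ⊕ 70 = 8d
byte 1: (9e ⊕ bf) ⊕ 69 = 21 ⊕ 69 = 48
byte 2: (df ⊕ 37) ⊕ 6e = e8 ⊕ 6e = 86
byte 3: (38 ⊕ 65) ⊕ 67 = 5d ⊕ 67 = 3a

8d48863a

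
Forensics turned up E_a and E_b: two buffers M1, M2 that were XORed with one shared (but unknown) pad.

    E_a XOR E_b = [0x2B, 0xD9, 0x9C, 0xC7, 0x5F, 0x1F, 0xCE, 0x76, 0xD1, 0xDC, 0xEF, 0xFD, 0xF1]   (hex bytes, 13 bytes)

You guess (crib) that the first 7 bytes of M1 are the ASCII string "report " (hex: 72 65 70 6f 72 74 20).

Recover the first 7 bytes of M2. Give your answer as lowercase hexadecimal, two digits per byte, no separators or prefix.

59bceca82d6bee

Since E_a ⊕ E_b = M1 ⊕ M2, XORing with the guessed M1 bytes yields the corresponding M2 bytes: M2 = (E_a ⊕ E_b) ⊕ M1.
2b xor 72 = 59
d9 xor 65 = bc
9c xor 70 = ec
c7 xor 6f = a8
5f xor 72 = 2d
1f xor 74 = 6b
ce xor 20 = ee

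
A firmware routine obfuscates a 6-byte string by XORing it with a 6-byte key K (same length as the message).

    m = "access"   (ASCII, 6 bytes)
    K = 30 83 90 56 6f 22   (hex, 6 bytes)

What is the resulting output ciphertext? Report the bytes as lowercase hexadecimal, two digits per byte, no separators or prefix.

XOR is its own inverse, so applying the key byte-wise gives the result directly.
61 XOR 30 = 51
63 XOR 83 = e0
63 XOR 90 = f3
65 XOR 56 = 33
73 XOR 6f = 1c
73 XOR 22 = 51

51e0f3331c51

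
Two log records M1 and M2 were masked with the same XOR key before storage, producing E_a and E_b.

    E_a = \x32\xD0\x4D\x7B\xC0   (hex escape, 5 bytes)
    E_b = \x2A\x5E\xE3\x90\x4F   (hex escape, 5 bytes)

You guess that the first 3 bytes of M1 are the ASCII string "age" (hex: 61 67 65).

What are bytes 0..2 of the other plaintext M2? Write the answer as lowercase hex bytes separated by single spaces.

First, E_a ⊕ E_b = (M1 ⊕ K) ⊕ (M2 ⊕ K) = M1 ⊕ M2, so the key drops out. Then M2 = (M1 ⊕ M2) ⊕ M1 over the first 3 bytes.
byte 0: (32 xor 2a) xor 61 = 18 xor 61 = 79
byte 1: (d0 xor 5e) xor 67 = 8e xor 67 = e9
byte 2: (4d xor e3) xor 65 = ae xor 65 = cb

79 e9 cb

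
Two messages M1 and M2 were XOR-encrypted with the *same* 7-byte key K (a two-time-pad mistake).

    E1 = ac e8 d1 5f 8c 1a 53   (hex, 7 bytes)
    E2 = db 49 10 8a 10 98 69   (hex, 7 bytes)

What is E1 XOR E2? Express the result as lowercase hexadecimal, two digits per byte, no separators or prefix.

77a1c1d59c823a

E1 ⊕ E2 = (M1 ⊕ K) ⊕ (M2 ⊕ K) = M1 ⊕ M2 — the shared key cancels under XOR.
172 xor 219 = 119
232 xor  73 = 161
209 xor  16 = 193
 95 xor 138 = 213
140 xor  16 = 156
 26 xor 152 = 130
 83 xor 105 =  58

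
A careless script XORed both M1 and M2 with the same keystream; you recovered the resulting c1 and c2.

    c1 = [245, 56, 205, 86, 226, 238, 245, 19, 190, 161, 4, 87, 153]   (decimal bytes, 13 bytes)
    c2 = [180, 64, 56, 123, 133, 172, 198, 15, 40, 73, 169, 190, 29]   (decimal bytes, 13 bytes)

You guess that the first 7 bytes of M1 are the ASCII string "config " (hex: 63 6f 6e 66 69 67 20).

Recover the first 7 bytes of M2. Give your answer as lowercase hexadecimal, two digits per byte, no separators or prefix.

22179b4b0e2513

First, c1 ⊕ c2 = (M1 ⊕ K) ⊕ (M2 ⊕ K) = M1 ⊕ M2, so the key drops out. Then M2 = (M1 ⊕ M2) ⊕ M1 over the first 7 bytes.
byte 0: (f5 ⊕ b4) ⊕ 63 = 41 ⊕ 63 = 22
byte 1: (38 ⊕ 40) ⊕ 6f = 78 ⊕ 6f = 17
byte 2: (cd ⊕ 38) ⊕ 6e = f5 ⊕ 6e = 9b
byte 3: (56 ⊕ 7b) ⊕ 66 = 2d ⊕ 66 = 4b
byte 4: (e2 ⊕ 85) ⊕ 69 = 67 ⊕ 69 = 0e
byte 5: (ee ⊕ ac) ⊕ 67 = 42 ⊕ 67 = 25
byte 6: (f5 ⊕ c6) ⊕ 20 = 33 ⊕ 20 = 13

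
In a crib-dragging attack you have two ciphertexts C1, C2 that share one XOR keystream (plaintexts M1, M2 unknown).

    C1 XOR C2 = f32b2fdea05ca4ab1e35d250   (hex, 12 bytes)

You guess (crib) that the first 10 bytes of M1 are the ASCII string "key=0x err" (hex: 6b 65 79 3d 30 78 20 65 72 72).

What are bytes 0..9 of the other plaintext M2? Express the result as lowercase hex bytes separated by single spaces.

Since C1 ⊕ C2 = M1 ⊕ M2, XORing with the guessed M1 bytes yields the corresponding M2 bytes: M2 = (C1 ⊕ C2) ⊕ M1.
11110011 ⊕ 01101011 = 10011000
00101011 ⊕ 01100101 = 01001110
00101111 ⊕ 01111001 = 01010110
11011110 ⊕ 00111101 = 11100011
10100000 ⊕ 00110000 = 10010000
01011100 ⊕ 01111000 = 00100100
10100100 ⊕ 00100000 = 10000100
10101011 ⊕ 01100101 = 11001110
00011110 ⊕ 01110010 = 01101100
00110101 ⊕ 01110010 = 01000111

98 4e 56 e3 90 24 84 ce 6c 47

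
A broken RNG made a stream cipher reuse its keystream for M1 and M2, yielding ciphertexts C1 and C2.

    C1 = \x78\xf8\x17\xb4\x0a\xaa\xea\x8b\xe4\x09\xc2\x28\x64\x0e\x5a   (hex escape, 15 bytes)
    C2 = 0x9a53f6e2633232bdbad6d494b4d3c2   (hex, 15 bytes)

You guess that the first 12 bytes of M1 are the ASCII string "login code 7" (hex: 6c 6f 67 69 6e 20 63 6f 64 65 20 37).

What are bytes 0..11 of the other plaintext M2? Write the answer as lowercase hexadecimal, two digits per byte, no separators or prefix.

First, C1 ⊕ C2 = (M1 ⊕ K) ⊕ (M2 ⊕ K) = M1 ⊕ M2, so the key drops out. Then M2 = (M1 ⊕ M2) ⊕ M1 over the first 12 bytes.
byte 0: (78 xor 9a) xor 6c = e2 xor 6c = 8e
byte 1: (f8 xor 53) xor 6f = ab xor 6f = c4
byte 2: (17 xor f6) xor 67 = e1 xor 67 = 86
byte 3: (b4 xor e2) xor 69 = 56 xor 69 = 3f
byte 4: (0a xor 63) xor 6e = 69 xor 6e = 07
byte 5: (aa xor 32) xor 20 = 98 xor 20 = b8
byte 6: (ea xor 32) xor 63 = d8 xor 63 = bb
byte 7: (8b xor bd) xor 6f = 36 xor 6f = 59
byte 8: (e4 xor ba) xor 64 = 5e xor 64 = 3a
byte 9: (09 xor d6) xor 65 = df xor 65 = ba
byte 10: (c2 xor d4) xor 20 = 16 xor 20 = 36
byte 11: (28 xor 94) xor 37 = bc xor 37 = 8b

8ec4863f07b8bb593aba368b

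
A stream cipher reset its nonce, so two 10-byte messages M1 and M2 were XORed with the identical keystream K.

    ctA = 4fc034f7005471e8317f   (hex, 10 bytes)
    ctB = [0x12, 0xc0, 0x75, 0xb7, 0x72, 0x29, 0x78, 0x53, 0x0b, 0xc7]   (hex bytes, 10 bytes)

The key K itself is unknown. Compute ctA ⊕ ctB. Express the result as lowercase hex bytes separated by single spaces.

5d 00 41 40 72 7d 09 bb 3a b8

ctA ⊕ ctB = (M1 ⊕ K) ⊕ (M2 ⊕ K) = M1 ⊕ M2 — the shared key cancels under XOR.
byte 0: 4f ^ 12 = 5d
byte 1: c0 ^ c0 = 00
byte 2: 34 ^ 75 = 41
byte 3: f7 ^ b7 = 40
byte 4: 00 ^ 72 = 72
byte 5: 54 ^ 29 = 7d
byte 6: 71 ^ 78 = 09
byte 7: e8 ^ 53 = bb
byte 8: 31 ^ 0b = 3a
byte 9: 7f ^ c7 = b8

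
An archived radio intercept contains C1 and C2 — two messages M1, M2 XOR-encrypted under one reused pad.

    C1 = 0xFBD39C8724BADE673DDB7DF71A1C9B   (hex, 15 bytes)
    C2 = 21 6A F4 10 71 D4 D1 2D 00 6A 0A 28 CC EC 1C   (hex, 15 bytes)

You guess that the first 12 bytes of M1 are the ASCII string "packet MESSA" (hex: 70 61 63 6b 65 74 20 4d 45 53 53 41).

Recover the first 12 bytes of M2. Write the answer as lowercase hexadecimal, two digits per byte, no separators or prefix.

First, C1 ⊕ C2 = (M1 ⊕ K) ⊕ (M2 ⊕ K) = M1 ⊕ M2, so the key drops out. Then M2 = (M1 ⊕ M2) ⊕ M1 over the first 12 bytes.
byte 0: (fb XOR 21) XOR 70 = da XOR 70 = aa
byte 1: (d3 XOR 6a) XOR 61 = b9 XOR 61 = d8
byte 2: (9c XOR f4) XOR 63 = 68 XOR 63 = 0b
byte 3: (87 XOR 10) XOR 6b = 97 XOR 6b = fc
byte 4: (24 XOR 71) XOR 65 = 55 XOR 65 = 30
byte 5: (ba XOR d4) XOR 74 = 6e XOR 74 = 1a
byte 6: (de XOR d1) XOR 20 = 0f XOR 20 = 2f
byte 7: (67 XOR 2d) XOR 4d = 4a XOR 4d = 07
byte 8: (3d XOR 00) XOR 45 = 3d XOR 45 = 78
byte 9: (db XOR 6a) XOR 53 = b1 XOR 53 = e2
byte 10: (7d XOR 0a) XOR 53 = 77 XOR 53 = 24
byte 11: (f7 XOR 28) XOR 41 = df XOR 41 = 9e

aad80bfc301a2f0778e2249e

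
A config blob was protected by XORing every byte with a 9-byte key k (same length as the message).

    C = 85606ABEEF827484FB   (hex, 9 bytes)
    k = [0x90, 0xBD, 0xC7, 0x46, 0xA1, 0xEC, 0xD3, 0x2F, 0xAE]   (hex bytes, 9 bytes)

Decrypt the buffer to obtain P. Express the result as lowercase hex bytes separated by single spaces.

XOR is its own inverse, so applying the key byte-wise gives the result directly.
85 xor 90 = 15
60 xor bd = dd
6a xor c7 = ad
be xor 46 = f8
ef xor a1 = 4e
82 xor ec = 6e
74 xor d3 = a7
84 xor 2f = ab
fb xor ae = 55

15 dd ad f8 4e 6e a7 ab 55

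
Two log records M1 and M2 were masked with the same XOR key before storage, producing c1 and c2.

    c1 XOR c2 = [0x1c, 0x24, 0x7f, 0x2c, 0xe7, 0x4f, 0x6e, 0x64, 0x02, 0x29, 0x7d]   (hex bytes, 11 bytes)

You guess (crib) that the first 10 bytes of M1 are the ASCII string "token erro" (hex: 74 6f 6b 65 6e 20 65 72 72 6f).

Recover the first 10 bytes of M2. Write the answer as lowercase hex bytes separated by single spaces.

68 4b 14 49 89 6f 0b 16 70 46

Since c1 ⊕ c2 = M1 ⊕ M2, XORing with the guessed M1 bytes yields the corresponding M2 bytes: M2 = (c1 ⊕ c2) ⊕ M1.
1c ^ 74 = 68
24 ^ 6f = 4b
7f ^ 6b = 14
2c ^ 65 = 49
e7 ^ 6e = 89
4f ^ 20 = 6f
6e ^ 65 = 0b
64 ^ 72 = 16
02 ^ 72 = 70
29 ^ 6f = 46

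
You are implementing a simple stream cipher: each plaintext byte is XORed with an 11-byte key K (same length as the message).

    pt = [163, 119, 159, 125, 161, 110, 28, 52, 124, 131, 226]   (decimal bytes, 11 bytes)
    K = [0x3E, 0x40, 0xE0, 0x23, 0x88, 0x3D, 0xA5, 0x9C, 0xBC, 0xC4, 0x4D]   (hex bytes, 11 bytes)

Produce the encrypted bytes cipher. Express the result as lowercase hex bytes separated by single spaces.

XOR is its own inverse, so applying the key byte-wise gives the result directly.
byte 0: 163 ^  62 = 157
byte 1: 119 ^  64 =  55
byte 2: 159 ^ 224 = 127
byte 3: 125 ^  35 =  94
byte 4: 161 ^ 136 =  41
byte 5: 110 ^  61 =  83
byte 6:  28 ^ 165 = 185
byte 7:  52 ^ 156 = 168
byte 8: 124 ^ 188 = 192
byte 9: 131 ^ 196 =  71
byte 10: 226 ^  77 = 175

9d 37 7f 5e 29 53 b9 a8 c0 47 af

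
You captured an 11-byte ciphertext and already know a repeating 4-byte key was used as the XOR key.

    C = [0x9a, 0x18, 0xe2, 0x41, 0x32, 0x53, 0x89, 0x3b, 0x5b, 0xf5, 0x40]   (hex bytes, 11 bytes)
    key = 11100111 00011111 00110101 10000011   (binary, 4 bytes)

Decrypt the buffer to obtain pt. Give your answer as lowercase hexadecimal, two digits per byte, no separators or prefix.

The 4-byte key repeats, so the effective keystream is e7 1f 35 83 e7 1f 35 83 e7 1f 35.
byte 0: 9a xor e7 = 7d
byte 1: 18 xor 1f = 07
byte 2: e2 xor 35 = d7
byte 3: 41 xor 83 = c2
byte 4: 32 xor e7 = d5
byte 5: 53 xor 1f = 4c
byte 6: 89 xor 35 = bc
byte 7: 3b xor 83 = b8
byte 8: 5b xor e7 = bc
byte 9: f5 xor 1f = ea
byte 10: 40 xor 35 = 75

7d07d7c2d54cbcb8bcea75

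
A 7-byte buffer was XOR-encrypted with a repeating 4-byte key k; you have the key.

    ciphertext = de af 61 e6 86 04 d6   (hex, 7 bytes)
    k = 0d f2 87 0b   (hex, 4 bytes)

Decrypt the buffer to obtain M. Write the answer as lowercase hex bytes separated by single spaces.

d3 5d e6 ed 8b f6 51

The 4-byte key repeats, so the effective keystream is 0d f2 87 0b 0d f2 87.
byte 0: 11011110 ^ 00001101 = 11010011
byte 1: 10101111 ^ 11110010 = 01011101
byte 2: 01100001 ^ 10000111 = 11100110
byte 3: 11100110 ^ 00001011 = 11101101
byte 4: 10000110 ^ 00001101 = 10001011
byte 5: 00000100 ^ 11110010 = 11110110
byte 6: 11010110 ^ 10000111 = 01010001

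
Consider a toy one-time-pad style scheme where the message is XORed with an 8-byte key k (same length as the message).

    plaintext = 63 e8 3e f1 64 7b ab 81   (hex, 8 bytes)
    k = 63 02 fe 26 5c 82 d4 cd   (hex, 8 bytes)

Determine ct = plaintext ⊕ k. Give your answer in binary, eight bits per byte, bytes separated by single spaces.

00000000 11101010 11000000 11010111 00111000 11111001 01111111 01001100

63 XOR 63 = 00
e8 XOR 02 = ea
3e XOR fe = c0
f1 XOR 26 = d7
64 XOR 5c = 38
7b XOR 82 = f9
ab XOR d4 = 7f
81 XOR cd = 4c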